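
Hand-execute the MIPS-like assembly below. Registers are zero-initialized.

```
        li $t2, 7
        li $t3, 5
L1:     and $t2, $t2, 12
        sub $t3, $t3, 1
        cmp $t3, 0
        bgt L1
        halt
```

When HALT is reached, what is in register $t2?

4

$t2=7
$t3=5
$t2=7&12=4
$t3=5-1=4
cmp $t3, 0  (cmp 4,0)
bgt L1: taken
$t2=4&12=4
$t3=4-1=3
cmp $t3, 0  (cmp 3,0)
bgt L1: taken
$t2=4&12=4
$t3=3-1=2
cmp $t3, 0  (cmp 2,0)
bgt L1: taken
$t2=4&12=4
$t3=2-1=1
cmp $t3, 0  (cmp 1,0)
bgt L1: taken
$t2=4&12=4
$t3=1-1=0
cmp $t3, 0  (cmp 0,0)
bgt L1: not taken
halt.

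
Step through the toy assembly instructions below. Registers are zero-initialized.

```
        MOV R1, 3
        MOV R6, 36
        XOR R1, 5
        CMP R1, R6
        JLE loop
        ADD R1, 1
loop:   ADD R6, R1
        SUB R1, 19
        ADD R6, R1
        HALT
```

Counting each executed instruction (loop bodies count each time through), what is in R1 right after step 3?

R1=3
R6=36
R1=3^5=6
After step 3: R1 = 6.

6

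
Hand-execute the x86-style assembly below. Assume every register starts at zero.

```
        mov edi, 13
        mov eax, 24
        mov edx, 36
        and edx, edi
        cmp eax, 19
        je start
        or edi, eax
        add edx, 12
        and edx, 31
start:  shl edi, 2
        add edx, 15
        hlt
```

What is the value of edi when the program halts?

116

mov edi, 13 → edi=13
mov eax, 24 → eax=24
mov edx, 36 → edx=36
and edx, edi → edx=36&13=4
cmp eax, 19  (cmp 24,19)
je start: not taken
or edi, eax → edi=13|24=29
add edx, 12 → edx=4+12=16
and edx, 31 → edx=16&31=16
shl edi, 2 → edi=29<<2=116
add edx, 15 → edx=16+15=31
halt.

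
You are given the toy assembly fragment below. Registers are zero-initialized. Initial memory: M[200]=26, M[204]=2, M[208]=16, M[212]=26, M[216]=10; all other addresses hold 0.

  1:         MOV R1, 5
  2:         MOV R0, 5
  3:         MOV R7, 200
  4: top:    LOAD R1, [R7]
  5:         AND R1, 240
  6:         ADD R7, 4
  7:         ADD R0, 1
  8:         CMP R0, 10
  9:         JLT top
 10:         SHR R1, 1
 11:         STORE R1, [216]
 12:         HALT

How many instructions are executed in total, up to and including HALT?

36

R1=5
R0=5
R7=200
R1=M[200]=26
R1=26&240=16
R7=200+4=204
R0=5+1=6
CMP R0, 10  (cmp 6,10)
JLT top: taken
R1=M[204]=2
R1=2&240=0
R7=204+4=208
R0=6+1=7
CMP R0, 10  (cmp 7,10)
JLT top: taken
R1=M[208]=16
R1=16&240=16
R7=208+4=212
R0=7+1=8
CMP R0, 10  (cmp 8,10)
JLT top: taken
R1=M[212]=26
R1=26&240=16
R7=212+4=216
R0=8+1=9
CMP R0, 10  (cmp 9,10)
JLT top: taken
R1=M[216]=10
R1=10&240=0
R7=216+4=220
R0=9+1=10
CMP R0, 10  (cmp 10,10)
JLT top: not taken
R1=0>>1=0
STORE R1, [216] → M[216]=0
halt.
Total executed instructions: 36.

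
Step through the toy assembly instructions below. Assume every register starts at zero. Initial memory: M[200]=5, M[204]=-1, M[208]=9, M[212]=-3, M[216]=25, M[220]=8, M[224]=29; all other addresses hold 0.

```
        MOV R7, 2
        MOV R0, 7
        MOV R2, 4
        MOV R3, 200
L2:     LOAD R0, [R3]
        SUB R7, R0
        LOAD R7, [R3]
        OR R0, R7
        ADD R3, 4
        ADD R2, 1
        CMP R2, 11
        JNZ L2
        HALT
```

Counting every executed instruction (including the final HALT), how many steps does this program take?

61

MOV R7, 2 → R7=2
MOV R0, 7 → R0=7
MOV R2, 4 → R2=4
MOV R3, 200 → R3=200
LOAD R0, [R3] → R0=M[200]=5
SUB R7, R0 → R7=2-5=-3
LOAD R7, [R3] → R7=M[200]=5
OR R0, R7 → R0=5|5=5
ADD R3, 4 → R3=200+4=204
ADD R2, 1 → R2=4+1=5
CMP R2, 11  (cmp 5,11)
JNZ L2: taken
LOAD R0, [R3] → R0=M[204]=-1
SUB R7, R0 → R7=5-(-1)=6
LOAD R7, [R3] → R7=M[204]=-1
OR R0, R7 → R0=(-1)|(-1)=-1
ADD R3, 4 → R3=204+4=208
ADD R2, 1 → R2=5+1=6
CMP R2, 11  (cmp 6,11)
JNZ L2: taken
LOAD R0, [R3] → R0=M[208]=9
SUB R7, R0 → R7=(-1)-9=-10
LOAD R7, [R3] → R7=M[208]=9
OR R0, R7 → R0=9|9=9
ADD R3, 4 → R3=208+4=212
ADD R2, 1 → R2=6+1=7
CMP R2, 11  (cmp 7,11)
JNZ L2: taken
LOAD R0, [R3] → R0=M[212]=-3
SUB R7, R0 → R7=9-(-3)=12
LOAD R7, [R3] → R7=M[212]=-3
OR R0, R7 → R0=(-3)|(-3)=-3
ADD R3, 4 → R3=212+4=216
ADD R2, 1 → R2=7+1=8
CMP R2, 11  (cmp 8,11)
JNZ L2: taken
LOAD R0, [R3] → R0=M[216]=25
SUB R7, R0 → R7=(-3)-25=-28
LOAD R7, [R3] → R7=M[216]=25
OR R0, R7 → R0=25|25=25
ADD R3, 4 → R3=216+4=220
ADD R2, 1 → R2=8+1=9
CMP R2, 11  (cmp 9,11)
JNZ L2: taken
LOAD R0, [R3] → R0=M[220]=8
SUB R7, R0 → R7=25-8=17
LOAD R7, [R3] → R7=M[220]=8
OR R0, R7 → R0=8|8=8
ADD R3, 4 → R3=220+4=224
ADD R2, 1 → R2=9+1=10
CMP R2, 11  (cmp 10,11)
JNZ L2: taken
LOAD R0, [R3] → R0=M[224]=29
SUB R7, R0 → R7=8-29=-21
LOAD R7, [R3] → R7=M[224]=29
OR R0, R7 → R0=29|29=29
ADD R3, 4 → R3=224+4=228
ADD R2, 1 → R2=10+1=11
CMP R2, 11  (cmp 11,11)
JNZ L2: not taken
halt.
Total executed instructions: 61.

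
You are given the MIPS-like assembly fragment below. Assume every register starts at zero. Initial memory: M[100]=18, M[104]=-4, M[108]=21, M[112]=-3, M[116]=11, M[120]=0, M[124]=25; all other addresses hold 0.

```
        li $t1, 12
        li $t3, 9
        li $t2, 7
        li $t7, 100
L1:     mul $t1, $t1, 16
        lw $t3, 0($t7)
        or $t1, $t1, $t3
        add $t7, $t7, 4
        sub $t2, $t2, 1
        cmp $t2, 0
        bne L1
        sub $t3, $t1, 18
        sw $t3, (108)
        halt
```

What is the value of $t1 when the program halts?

$t1=12
$t3=9
$t2=7
$t7=100
$t1=12*16=192
$t3=M[100]=18
$t1=192|18=210
$t7=100+4=104
$t2=7-1=6
cmp $t2, 0  (cmp 6,0)
bne L1: taken
$t1=210*16=3360
$t3=M[104]=-4
$t1=3360|(-4)=-4
$t7=104+4=108
$t2=6-1=5
cmp $t2, 0  (cmp 5,0)
bne L1: taken
$t1=(-4)*16=-64
$t3=M[108]=21
$t1=(-64)|21=-43
$t7=108+4=112
$t2=5-1=4
cmp $t2, 0  (cmp 4,0)
bne L1: taken
$t1=(-43)*16=-688
$t3=M[112]=-3
$t1=(-688)|(-3)=-3
$t7=112+4=116
$t2=4-1=3
cmp $t2, 0  (cmp 3,0)
bne L1: taken
$t1=(-3)*16=-48
$t3=M[116]=11
$t1=(-48)|11=-37
$t7=116+4=120
$t2=3-1=2
cmp $t2, 0  (cmp 2,0)
bne L1: taken
$t1=(-37)*16=-592
$t3=M[120]=0
$t1=(-592)|0=-592
$t7=120+4=124
$t2=2-1=1
cmp $t2, 0  (cmp 1,0)
bne L1: taken
$t1=(-592)*16=-9472
$t3=M[124]=25
$t1=(-9472)|25=-9447
$t7=124+4=128
$t2=1-1=0
cmp $t2, 0  (cmp 0,0)
bne L1: not taken
$t3=(-9447)-18=-9465
sw $t3, (108) → M[108]=-9465
halt.

-9447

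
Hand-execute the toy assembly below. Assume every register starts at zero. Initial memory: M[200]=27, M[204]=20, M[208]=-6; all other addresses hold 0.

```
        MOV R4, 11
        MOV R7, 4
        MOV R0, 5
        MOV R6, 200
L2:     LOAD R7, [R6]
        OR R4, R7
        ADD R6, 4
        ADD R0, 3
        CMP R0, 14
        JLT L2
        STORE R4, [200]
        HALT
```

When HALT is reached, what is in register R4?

MOV R4, 11 → R4=11
MOV R7, 4 → R7=4
MOV R0, 5 → R0=5
MOV R6, 200 → R6=200
LOAD R7, [R6] → R7=M[200]=27
OR R4, R7 → R4=11|27=27
ADD R6, 4 → R6=200+4=204
ADD R0, 3 → R0=5+3=8
CMP R0, 14  (cmp 8,14)
JLT L2: taken
LOAD R7, [R6] → R7=M[204]=20
OR R4, R7 → R4=27|20=31
ADD R6, 4 → R6=204+4=208
ADD R0, 3 → R0=8+3=11
CMP R0, 14  (cmp 11,14)
JLT L2: taken
LOAD R7, [R6] → R7=M[208]=-6
OR R4, R7 → R4=31|(-6)=-1
ADD R6, 4 → R6=208+4=212
ADD R0, 3 → R0=11+3=14
CMP R0, 14  (cmp 14,14)
JLT L2: not taken
STORE R4, [200] → M[200]=-1
halt.

-1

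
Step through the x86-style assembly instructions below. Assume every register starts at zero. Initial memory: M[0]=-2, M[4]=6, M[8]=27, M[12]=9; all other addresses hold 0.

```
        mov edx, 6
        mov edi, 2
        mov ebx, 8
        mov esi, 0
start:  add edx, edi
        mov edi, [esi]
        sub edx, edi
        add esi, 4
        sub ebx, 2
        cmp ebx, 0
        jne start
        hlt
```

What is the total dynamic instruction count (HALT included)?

33

mov edx, 6 → edx=6
mov edi, 2 → edi=2
mov ebx, 8 → ebx=8
mov esi, 0 → esi=0
add edx, edi → edx=6+2=8
mov edi, [esi] → edi=M[0]=-2
sub edx, edi → edx=8-(-2)=10
add esi, 4 → esi=0+4=4
sub ebx, 2 → ebx=8-2=6
cmp ebx, 0  (cmp 6,0)
jne start: taken
add edx, edi → edx=10+(-2)=8
mov edi, [esi] → edi=M[4]=6
sub edx, edi → edx=8-6=2
add esi, 4 → esi=4+4=8
sub ebx, 2 → ebx=6-2=4
cmp ebx, 0  (cmp 4,0)
jne start: taken
add edx, edi → edx=2+6=8
mov edi, [esi] → edi=M[8]=27
sub edx, edi → edx=8-27=-19
add esi, 4 → esi=8+4=12
sub ebx, 2 → ebx=4-2=2
cmp ebx, 0  (cmp 2,0)
jne start: taken
add edx, edi → edx=(-19)+27=8
mov edi, [esi] → edi=M[12]=9
sub edx, edi → edx=8-9=-1
add esi, 4 → esi=12+4=16
sub ebx, 2 → ebx=2-2=0
cmp ebx, 0  (cmp 0,0)
jne start: not taken
halt.
Total executed instructions: 33.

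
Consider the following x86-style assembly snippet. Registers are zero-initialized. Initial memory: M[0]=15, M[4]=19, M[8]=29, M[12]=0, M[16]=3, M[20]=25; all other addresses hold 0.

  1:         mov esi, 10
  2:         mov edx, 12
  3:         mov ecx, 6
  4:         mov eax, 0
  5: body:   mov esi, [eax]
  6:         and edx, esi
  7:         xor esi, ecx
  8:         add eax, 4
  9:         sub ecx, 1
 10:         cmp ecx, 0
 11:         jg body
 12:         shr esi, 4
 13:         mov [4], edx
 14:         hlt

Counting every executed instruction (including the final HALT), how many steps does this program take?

after mov esi, 10: esi=10
after mov edx, 12: edx=12
after mov ecx, 6: ecx=6
after mov eax, 0: eax=0
after mov esi, [eax]: esi=M[0]=15
after and edx, esi: edx=12&15=12
after xor esi, ecx: esi=15^6=9
after add eax, 4: eax=0+4=4
after sub ecx, 1: ecx=6-1=5
cmp ecx, 0  (cmp 5,0)
jg body: taken
after mov esi, [eax]: esi=M[4]=19
after and edx, esi: edx=12&19=0
after xor esi, ecx: esi=19^5=22
after add eax, 4: eax=4+4=8
after sub ecx, 1: ecx=5-1=4
cmp ecx, 0  (cmp 4,0)
jg body: taken
after mov esi, [eax]: esi=M[8]=29
after and edx, esi: edx=0&29=0
after xor esi, ecx: esi=29^4=25
after add eax, 4: eax=8+4=12
after sub ecx, 1: ecx=4-1=3
cmp ecx, 0  (cmp 3,0)
jg body: taken
after mov esi, [eax]: esi=M[12]=0
after and edx, esi: edx=0&0=0
after xor esi, ecx: esi=0^3=3
after add eax, 4: eax=12+4=16
after sub ecx, 1: ecx=3-1=2
cmp ecx, 0  (cmp 2,0)
jg body: taken
after mov esi, [eax]: esi=M[16]=3
after and edx, esi: edx=0&3=0
after xor esi, ecx: esi=3^2=1
after add eax, 4: eax=16+4=20
after sub ecx, 1: ecx=2-1=1
cmp ecx, 0  (cmp 1,0)
jg body: taken
after mov esi, [eax]: esi=M[20]=25
after and edx, esi: edx=0&25=0
after xor esi, ecx: esi=25^1=24
after add eax, 4: eax=20+4=24
after sub ecx, 1: ecx=1-1=0
cmp ecx, 0  (cmp 0,0)
jg body: not taken
after shr esi, 4: esi=24>>4=1
mov [4], edx → M[4]=0
halt.
Total executed instructions: 49.

49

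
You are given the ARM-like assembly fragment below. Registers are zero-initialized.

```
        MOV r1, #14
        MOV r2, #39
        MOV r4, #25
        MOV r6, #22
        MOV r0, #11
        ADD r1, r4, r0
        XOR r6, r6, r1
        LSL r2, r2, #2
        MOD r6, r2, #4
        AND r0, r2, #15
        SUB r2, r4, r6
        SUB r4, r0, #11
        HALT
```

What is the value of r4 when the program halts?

1

after MOV r1, #14: r1=14
after MOV r2, #39: r2=39
after MOV r4, #25: r4=25
after MOV r6, #22: r6=22
after MOV r0, #11: r0=11
after ADD r1, r4, r0: r1=25+11=36
after XOR r6, r6, r1: r6=22^36=50
after LSL r2, r2, #2: r2=39<<2=156
after MOD r6, r2, #4: r6=156%4=0
after AND r0, r2, #15: r0=156&15=12
after SUB r2, r4, r6: r2=25-0=25
after SUB r4, r0, #11: r4=12-11=1
halt.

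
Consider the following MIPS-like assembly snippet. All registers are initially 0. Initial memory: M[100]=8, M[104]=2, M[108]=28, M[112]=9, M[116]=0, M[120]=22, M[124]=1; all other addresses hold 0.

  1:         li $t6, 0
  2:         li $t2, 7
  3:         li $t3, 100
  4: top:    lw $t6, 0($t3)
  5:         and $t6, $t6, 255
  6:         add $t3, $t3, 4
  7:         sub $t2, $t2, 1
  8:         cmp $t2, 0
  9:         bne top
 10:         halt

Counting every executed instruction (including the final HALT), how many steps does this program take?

46

after li $t6, 0: $t6=0
after li $t2, 7: $t2=7
after li $t3, 100: $t3=100
after lw $t6, 0($t3): $t6=M[100]=8
after and $t6, $t6, 255: $t6=8&255=8
after add $t3, $t3, 4: $t3=100+4=104
after sub $t2, $t2, 1: $t2=7-1=6
cmp $t2, 0  (cmp 6,0)
bne top: taken
after lw $t6, 0($t3): $t6=M[104]=2
after and $t6, $t6, 255: $t6=2&255=2
after add $t3, $t3, 4: $t3=104+4=108
after sub $t2, $t2, 1: $t2=6-1=5
cmp $t2, 0  (cmp 5,0)
bne top: taken
after lw $t6, 0($t3): $t6=M[108]=28
after and $t6, $t6, 255: $t6=28&255=28
after add $t3, $t3, 4: $t3=108+4=112
after sub $t2, $t2, 1: $t2=5-1=4
cmp $t2, 0  (cmp 4,0)
bne top: taken
after lw $t6, 0($t3): $t6=M[112]=9
after and $t6, $t6, 255: $t6=9&255=9
after add $t3, $t3, 4: $t3=112+4=116
after sub $t2, $t2, 1: $t2=4-1=3
cmp $t2, 0  (cmp 3,0)
bne top: taken
after lw $t6, 0($t3): $t6=M[116]=0
after and $t6, $t6, 255: $t6=0&255=0
after add $t3, $t3, 4: $t3=116+4=120
after sub $t2, $t2, 1: $t2=3-1=2
cmp $t2, 0  (cmp 2,0)
bne top: taken
after lw $t6, 0($t3): $t6=M[120]=22
after and $t6, $t6, 255: $t6=22&255=22
after add $t3, $t3, 4: $t3=120+4=124
after sub $t2, $t2, 1: $t2=2-1=1
cmp $t2, 0  (cmp 1,0)
bne top: taken
after lw $t6, 0($t3): $t6=M[124]=1
after and $t6, $t6, 255: $t6=1&255=1
after add $t3, $t3, 4: $t3=124+4=128
after sub $t2, $t2, 1: $t2=1-1=0
cmp $t2, 0  (cmp 0,0)
bne top: not taken
halt.
Total executed instructions: 46.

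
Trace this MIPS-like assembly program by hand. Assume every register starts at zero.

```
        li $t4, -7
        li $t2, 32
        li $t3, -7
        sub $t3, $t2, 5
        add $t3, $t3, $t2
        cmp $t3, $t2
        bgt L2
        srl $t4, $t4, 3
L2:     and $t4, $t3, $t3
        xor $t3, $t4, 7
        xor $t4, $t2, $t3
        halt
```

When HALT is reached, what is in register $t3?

li $t4, -7 → $t4=-7
li $t2, 32 → $t2=32
li $t3, -7 → $t3=-7
sub $t3, $t2, 5 → $t3=32-5=27
add $t3, $t3, $t2 → $t3=27+32=59
cmp $t3, $t2  (cmp 59,32)
bgt L2: taken
and $t4, $t3, $t3 → $t4=59&59=59
xor $t3, $t4, 7 → $t3=59^7=60
xor $t4, $t2, $t3 → $t4=32^60=28
halt.

60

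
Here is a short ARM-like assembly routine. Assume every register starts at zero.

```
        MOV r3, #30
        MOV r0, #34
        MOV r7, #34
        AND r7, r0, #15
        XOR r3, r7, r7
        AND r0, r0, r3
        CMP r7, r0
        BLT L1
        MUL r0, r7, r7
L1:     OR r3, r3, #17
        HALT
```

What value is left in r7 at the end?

MOV r3, #30 → r3=30
MOV r0, #34 → r0=34
MOV r7, #34 → r7=34
AND r7, r0, #15 → r7=34&15=2
XOR r3, r7, r7 → r3=2^2=0
AND r0, r0, r3 → r0=34&0=0
CMP r7, r0  (cmp 2,0)
BLT L1: not taken
MUL r0, r7, r7 → r0=2*2=4
OR r3, r3, #17 → r3=0|17=17
halt.

2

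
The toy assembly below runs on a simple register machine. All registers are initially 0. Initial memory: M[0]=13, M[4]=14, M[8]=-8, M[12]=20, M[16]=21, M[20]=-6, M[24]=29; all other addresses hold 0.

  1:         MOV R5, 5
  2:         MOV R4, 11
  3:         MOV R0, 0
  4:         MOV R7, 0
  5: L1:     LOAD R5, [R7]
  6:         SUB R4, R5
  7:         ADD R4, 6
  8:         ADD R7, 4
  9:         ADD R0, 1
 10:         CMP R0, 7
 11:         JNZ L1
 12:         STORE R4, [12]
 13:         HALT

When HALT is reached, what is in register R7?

28

after MOV R5, 5: R5=5
after MOV R4, 11: R4=11
after MOV R0, 0: R0=0
after MOV R7, 0: R7=0
after LOAD R5, [R7]: R5=M[0]=13
after SUB R4, R5: R4=11-13=-2
after ADD R4, 6: R4=(-2)+6=4
after ADD R7, 4: R7=0+4=4
after ADD R0, 1: R0=0+1=1
CMP R0, 7  (cmp 1,7)
JNZ L1: taken
after LOAD R5, [R7]: R5=M[4]=14
after SUB R4, R5: R4=4-14=-10
after ADD R4, 6: R4=(-10)+6=-4
after ADD R7, 4: R7=4+4=8
after ADD R0, 1: R0=1+1=2
CMP R0, 7  (cmp 2,7)
JNZ L1: taken
after LOAD R5, [R7]: R5=M[8]=-8
after SUB R4, R5: R4=(-4)-(-8)=4
after ADD R4, 6: R4=4+6=10
after ADD R7, 4: R7=8+4=12
after ADD R0, 1: R0=2+1=3
CMP R0, 7  (cmp 3,7)
JNZ L1: taken
after LOAD R5, [R7]: R5=M[12]=20
after SUB R4, R5: R4=10-20=-10
after ADD R4, 6: R4=(-10)+6=-4
after ADD R7, 4: R7=12+4=16
after ADD R0, 1: R0=3+1=4
CMP R0, 7  (cmp 4,7)
JNZ L1: taken
after LOAD R5, [R7]: R5=M[16]=21
after SUB R4, R5: R4=(-4)-21=-25
after ADD R4, 6: R4=(-25)+6=-19
after ADD R7, 4: R7=16+4=20
after ADD R0, 1: R0=4+1=5
CMP R0, 7  (cmp 5,7)
JNZ L1: taken
after LOAD R5, [R7]: R5=M[20]=-6
after SUB R4, R5: R4=(-19)-(-6)=-13
after ADD R4, 6: R4=(-13)+6=-7
after ADD R7, 4: R7=20+4=24
after ADD R0, 1: R0=5+1=6
CMP R0, 7  (cmp 6,7)
JNZ L1: taken
after LOAD R5, [R7]: R5=M[24]=29
after SUB R4, R5: R4=(-7)-29=-36
after ADD R4, 6: R4=(-36)+6=-30
after ADD R7, 4: R7=24+4=28
after ADD R0, 1: R0=6+1=7
CMP R0, 7  (cmp 7,7)
JNZ L1: not taken
STORE R4, [12] → M[12]=-30
halt.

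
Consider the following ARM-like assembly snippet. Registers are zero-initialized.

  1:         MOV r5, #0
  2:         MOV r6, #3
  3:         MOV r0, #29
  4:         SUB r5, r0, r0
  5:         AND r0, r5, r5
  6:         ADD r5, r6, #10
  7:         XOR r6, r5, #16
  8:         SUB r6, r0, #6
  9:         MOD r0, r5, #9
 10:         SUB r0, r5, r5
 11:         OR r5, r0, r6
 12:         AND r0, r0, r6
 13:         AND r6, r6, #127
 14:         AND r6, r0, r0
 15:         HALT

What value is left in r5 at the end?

-6

MOV r5, #0 → r5=0
MOV r6, #3 → r6=3
MOV r0, #29 → r0=29
SUB r5, r0, r0 → r5=29-29=0
AND r0, r5, r5 → r0=0&0=0
ADD r5, r6, #10 → r5=3+10=13
XOR r6, r5, #16 → r6=13^16=29
SUB r6, r0, #6 → r6=0-6=-6
MOD r0, r5, #9 → r0=13%9=4
SUB r0, r5, r5 → r0=13-13=0
OR r5, r0, r6 → r5=0|(-6)=-6
AND r0, r0, r6 → r0=0&(-6)=0
AND r6, r6, #127 → r6=(-6)&127=122
AND r6, r0, r0 → r6=0&0=0
halt.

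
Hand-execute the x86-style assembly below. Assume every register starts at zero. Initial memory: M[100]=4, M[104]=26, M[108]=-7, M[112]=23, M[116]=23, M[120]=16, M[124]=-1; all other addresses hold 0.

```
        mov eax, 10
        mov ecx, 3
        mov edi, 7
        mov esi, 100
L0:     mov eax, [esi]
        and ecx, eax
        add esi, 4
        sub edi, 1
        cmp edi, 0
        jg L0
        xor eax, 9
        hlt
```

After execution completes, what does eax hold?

-10

mov eax, 10 → eax=10
mov ecx, 3 → ecx=3
mov edi, 7 → edi=7
mov esi, 100 → esi=100
mov eax, [esi] → eax=M[100]=4
and ecx, eax → ecx=3&4=0
add esi, 4 → esi=100+4=104
sub edi, 1 → edi=7-1=6
cmp edi, 0  (cmp 6,0)
jg L0: taken
mov eax, [esi] → eax=M[104]=26
and ecx, eax → ecx=0&26=0
add esi, 4 → esi=104+4=108
sub edi, 1 → edi=6-1=5
cmp edi, 0  (cmp 5,0)
jg L0: taken
mov eax, [esi] → eax=M[108]=-7
and ecx, eax → ecx=0&(-7)=0
add esi, 4 → esi=108+4=112
sub edi, 1 → edi=5-1=4
cmp edi, 0  (cmp 4,0)
jg L0: taken
mov eax, [esi] → eax=M[112]=23
and ecx, eax → ecx=0&23=0
add esi, 4 → esi=112+4=116
sub edi, 1 → edi=4-1=3
cmp edi, 0  (cmp 3,0)
jg L0: taken
mov eax, [esi] → eax=M[116]=23
and ecx, eax → ecx=0&23=0
add esi, 4 → esi=116+4=120
sub edi, 1 → edi=3-1=2
cmp edi, 0  (cmp 2,0)
jg L0: taken
mov eax, [esi] → eax=M[120]=16
and ecx, eax → ecx=0&16=0
add esi, 4 → esi=120+4=124
sub edi, 1 → edi=2-1=1
cmp edi, 0  (cmp 1,0)
jg L0: taken
mov eax, [esi] → eax=M[124]=-1
and ecx, eax → ecx=0&(-1)=0
add esi, 4 → esi=124+4=128
sub edi, 1 → edi=1-1=0
cmp edi, 0  (cmp 0,0)
jg L0: not taken
xor eax, 9 → eax=(-1)^9=-10
halt.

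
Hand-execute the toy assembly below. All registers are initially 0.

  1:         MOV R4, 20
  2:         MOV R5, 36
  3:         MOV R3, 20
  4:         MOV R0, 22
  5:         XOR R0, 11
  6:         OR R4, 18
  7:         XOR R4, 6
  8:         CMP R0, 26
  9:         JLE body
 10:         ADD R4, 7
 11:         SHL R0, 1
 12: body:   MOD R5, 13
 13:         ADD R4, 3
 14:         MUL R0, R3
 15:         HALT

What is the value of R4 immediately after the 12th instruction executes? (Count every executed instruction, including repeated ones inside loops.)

after MOV R4, 20: R4=20
after MOV R5, 36: R5=36
after MOV R3, 20: R3=20
after MOV R0, 22: R0=22
after XOR R0, 11: R0=22^11=29
after OR R4, 18: R4=20|18=22
after XOR R4, 6: R4=22^6=16
CMP R0, 26  (cmp 29,26)
JLE body: not taken
after ADD R4, 7: R4=16+7=23
after SHL R0, 1: R0=29<<1=58
after MOD R5, 13: R5=36%13=10
After step 12: R4 = 23.

23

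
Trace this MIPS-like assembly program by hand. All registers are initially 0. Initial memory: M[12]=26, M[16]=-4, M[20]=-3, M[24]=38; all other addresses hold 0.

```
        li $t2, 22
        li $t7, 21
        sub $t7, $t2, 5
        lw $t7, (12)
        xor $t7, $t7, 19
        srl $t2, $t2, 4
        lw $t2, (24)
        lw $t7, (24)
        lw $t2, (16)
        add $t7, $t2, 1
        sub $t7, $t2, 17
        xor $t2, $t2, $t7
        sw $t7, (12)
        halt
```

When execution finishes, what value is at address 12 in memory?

after li $t2, 22: $t2=22
after li $t7, 21: $t7=21
after sub $t7, $t2, 5: $t7=22-5=17
after lw $t7, (12): $t7=M[12]=26
after xor $t7, $t7, 19: $t7=26^19=9
after srl $t2, $t2, 4: $t2=22>>4=1
after lw $t2, (24): $t2=M[24]=38
after lw $t7, (24): $t7=M[24]=38
after lw $t2, (16): $t2=M[16]=-4
after add $t7, $t2, 1: $t7=(-4)+1=-3
after sub $t7, $t2, 17: $t7=(-4)-17=-21
after xor $t2, $t2, $t7: $t2=(-4)^(-21)=23
sw $t7, (12) → M[12]=-21
halt.

-21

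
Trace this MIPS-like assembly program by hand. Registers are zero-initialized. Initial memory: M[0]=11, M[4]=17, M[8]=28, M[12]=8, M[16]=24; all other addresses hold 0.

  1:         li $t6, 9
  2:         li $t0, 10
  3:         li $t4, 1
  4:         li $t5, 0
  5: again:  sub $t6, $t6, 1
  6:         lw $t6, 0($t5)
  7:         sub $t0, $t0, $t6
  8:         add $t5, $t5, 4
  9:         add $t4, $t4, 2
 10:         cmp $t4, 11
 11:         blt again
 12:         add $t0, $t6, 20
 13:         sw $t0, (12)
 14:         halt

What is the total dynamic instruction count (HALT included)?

li $t6, 9 → $t6=9
li $t0, 10 → $t0=10
li $t4, 1 → $t4=1
li $t5, 0 → $t5=0
sub $t6, $t6, 1 → $t6=9-1=8
lw $t6, 0($t5) → $t6=M[0]=11
sub $t0, $t0, $t6 → $t0=10-11=-1
add $t5, $t5, 4 → $t5=0+4=4
add $t4, $t4, 2 → $t4=1+2=3
cmp $t4, 11  (cmp 3,11)
blt again: taken
sub $t6, $t6, 1 → $t6=11-1=10
lw $t6, 0($t5) → $t6=M[4]=17
sub $t0, $t0, $t6 → $t0=(-1)-17=-18
add $t5, $t5, 4 → $t5=4+4=8
add $t4, $t4, 2 → $t4=3+2=5
cmp $t4, 11  (cmp 5,11)
blt again: taken
sub $t6, $t6, 1 → $t6=17-1=16
lw $t6, 0($t5) → $t6=M[8]=28
sub $t0, $t0, $t6 → $t0=(-18)-28=-46
add $t5, $t5, 4 → $t5=8+4=12
add $t4, $t4, 2 → $t4=5+2=7
cmp $t4, 11  (cmp 7,11)
blt again: taken
sub $t6, $t6, 1 → $t6=28-1=27
lw $t6, 0($t5) → $t6=M[12]=8
sub $t0, $t0, $t6 → $t0=(-46)-8=-54
add $t5, $t5, 4 → $t5=12+4=16
add $t4, $t4, 2 → $t4=7+2=9
cmp $t4, 11  (cmp 9,11)
blt again: taken
sub $t6, $t6, 1 → $t6=8-1=7
lw $t6, 0($t5) → $t6=M[16]=24
sub $t0, $t0, $t6 → $t0=(-54)-24=-78
add $t5, $t5, 4 → $t5=16+4=20
add $t4, $t4, 2 → $t4=9+2=11
cmp $t4, 11  (cmp 11,11)
blt again: not taken
add $t0, $t6, 20 → $t0=24+20=44
sw $t0, (12) → M[12]=44
halt.
Total executed instructions: 42.

42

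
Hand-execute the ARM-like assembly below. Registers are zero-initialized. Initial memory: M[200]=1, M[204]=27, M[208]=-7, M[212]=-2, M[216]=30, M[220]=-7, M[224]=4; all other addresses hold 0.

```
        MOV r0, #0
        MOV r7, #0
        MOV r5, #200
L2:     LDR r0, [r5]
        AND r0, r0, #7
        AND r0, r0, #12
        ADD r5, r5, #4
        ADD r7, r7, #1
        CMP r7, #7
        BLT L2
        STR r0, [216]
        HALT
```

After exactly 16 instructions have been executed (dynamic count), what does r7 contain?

r0=0
r7=0
r5=200
r0=M[200]=1
r0=1&7=1
r0=1&12=0
r5=200+4=204
r7=0+1=1
CMP r7, #7  (cmp 1,7)
BLT L2: taken
r0=M[204]=27
r0=27&7=3
r0=3&12=0
r5=204+4=208
r7=1+1=2
CMP r7, #7  (cmp 2,7)
After step 16: r7 = 2.

2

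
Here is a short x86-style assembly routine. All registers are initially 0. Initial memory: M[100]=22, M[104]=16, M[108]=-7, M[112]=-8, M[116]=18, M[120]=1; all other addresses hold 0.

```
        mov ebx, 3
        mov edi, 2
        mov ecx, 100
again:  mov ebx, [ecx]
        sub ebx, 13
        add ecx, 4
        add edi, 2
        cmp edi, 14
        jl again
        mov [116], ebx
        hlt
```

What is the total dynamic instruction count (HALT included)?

41

after mov ebx, 3: ebx=3
after mov edi, 2: edi=2
after mov ecx, 100: ecx=100
after mov ebx, [ecx]: ebx=M[100]=22
after sub ebx, 13: ebx=22-13=9
after add ecx, 4: ecx=100+4=104
after add edi, 2: edi=2+2=4
cmp edi, 14  (cmp 4,14)
jl again: taken
after mov ebx, [ecx]: ebx=M[104]=16
after sub ebx, 13: ebx=16-13=3
after add ecx, 4: ecx=104+4=108
after add edi, 2: edi=4+2=6
cmp edi, 14  (cmp 6,14)
jl again: taken
after mov ebx, [ecx]: ebx=M[108]=-7
after sub ebx, 13: ebx=(-7)-13=-20
after add ecx, 4: ecx=108+4=112
after add edi, 2: edi=6+2=8
cmp edi, 14  (cmp 8,14)
jl again: taken
after mov ebx, [ecx]: ebx=M[112]=-8
after sub ebx, 13: ebx=(-8)-13=-21
after add ecx, 4: ecx=112+4=116
after add edi, 2: edi=8+2=10
cmp edi, 14  (cmp 10,14)
jl again: taken
after mov ebx, [ecx]: ebx=M[116]=18
after sub ebx, 13: ebx=18-13=5
after add ecx, 4: ecx=116+4=120
after add edi, 2: edi=10+2=12
cmp edi, 14  (cmp 12,14)
jl again: taken
after mov ebx, [ecx]: ebx=M[120]=1
after sub ebx, 13: ebx=1-13=-12
after add ecx, 4: ecx=120+4=124
after add edi, 2: edi=12+2=14
cmp edi, 14  (cmp 14,14)
jl again: not taken
mov [116], ebx → M[116]=-12
halt.
Total executed instructions: 41.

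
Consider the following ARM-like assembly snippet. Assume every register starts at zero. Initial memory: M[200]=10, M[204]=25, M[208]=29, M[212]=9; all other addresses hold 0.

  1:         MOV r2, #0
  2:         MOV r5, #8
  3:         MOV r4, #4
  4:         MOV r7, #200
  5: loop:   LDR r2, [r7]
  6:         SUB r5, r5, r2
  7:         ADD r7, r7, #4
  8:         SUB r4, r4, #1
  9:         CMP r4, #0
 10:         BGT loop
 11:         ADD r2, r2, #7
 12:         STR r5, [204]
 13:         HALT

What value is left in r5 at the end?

-65

r2=0
r5=8
r4=4
r7=200
r2=M[200]=10
r5=8-10=-2
r7=200+4=204
r4=4-1=3
CMP r4, #0  (cmp 3,0)
BGT loop: taken
r2=M[204]=25
r5=(-2)-25=-27
r7=204+4=208
r4=3-1=2
CMP r4, #0  (cmp 2,0)
BGT loop: taken
r2=M[208]=29
r5=(-27)-29=-56
r7=208+4=212
r4=2-1=1
CMP r4, #0  (cmp 1,0)
BGT loop: taken
r2=M[212]=9
r5=(-56)-9=-65
r7=212+4=216
r4=1-1=0
CMP r4, #0  (cmp 0,0)
BGT loop: not taken
r2=9+7=16
STR r5, [204] → M[204]=-65
halt.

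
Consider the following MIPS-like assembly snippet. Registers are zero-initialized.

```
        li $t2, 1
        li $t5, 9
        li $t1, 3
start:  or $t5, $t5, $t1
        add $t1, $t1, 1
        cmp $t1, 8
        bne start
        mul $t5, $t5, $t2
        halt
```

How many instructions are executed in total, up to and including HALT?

25

after li $t2, 1: $t2=1
after li $t5, 9: $t5=9
after li $t1, 3: $t1=3
after or $t5, $t5, $t1: $t5=9|3=11
after add $t1, $t1, 1: $t1=3+1=4
cmp $t1, 8  (cmp 4,8)
bne start: taken
after or $t5, $t5, $t1: $t5=11|4=15
after add $t1, $t1, 1: $t1=4+1=5
cmp $t1, 8  (cmp 5,8)
bne start: taken
after or $t5, $t5, $t1: $t5=15|5=15
after add $t1, $t1, 1: $t1=5+1=6
cmp $t1, 8  (cmp 6,8)
bne start: taken
after or $t5, $t5, $t1: $t5=15|6=15
after add $t1, $t1, 1: $t1=6+1=7
cmp $t1, 8  (cmp 7,8)
bne start: taken
after or $t5, $t5, $t1: $t5=15|7=15
after add $t1, $t1, 1: $t1=7+1=8
cmp $t1, 8  (cmp 8,8)
bne start: not taken
after mul $t5, $t5, $t2: $t5=15*1=15
halt.
Total executed instructions: 25.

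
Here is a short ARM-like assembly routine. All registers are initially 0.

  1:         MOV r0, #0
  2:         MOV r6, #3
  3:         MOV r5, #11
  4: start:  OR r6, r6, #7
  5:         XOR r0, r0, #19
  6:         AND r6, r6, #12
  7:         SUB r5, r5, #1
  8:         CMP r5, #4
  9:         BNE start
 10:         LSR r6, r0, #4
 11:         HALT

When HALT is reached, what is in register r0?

after MOV r0, #0: r0=0
after MOV r6, #3: r6=3
after MOV r5, #11: r5=11
after OR r6, r6, #7: r6=3|7=7
after XOR r0, r0, #19: r0=0^19=19
after AND r6, r6, #12: r6=7&12=4
after SUB r5, r5, #1: r5=11-1=10
CMP r5, #4  (cmp 10,4)
BNE start: taken
after OR r6, r6, #7: r6=4|7=7
after XOR r0, r0, #19: r0=19^19=0
after AND r6, r6, #12: r6=7&12=4
after SUB r5, r5, #1: r5=10-1=9
CMP r5, #4  (cmp 9,4)
BNE start: taken
after OR r6, r6, #7: r6=4|7=7
after XOR r0, r0, #19: r0=0^19=19
after AND r6, r6, #12: r6=7&12=4
after SUB r5, r5, #1: r5=9-1=8
CMP r5, #4  (cmp 8,4)
BNE start: taken
after OR r6, r6, #7: r6=4|7=7
after XOR r0, r0, #19: r0=19^19=0
after AND r6, r6, #12: r6=7&12=4
after SUB r5, r5, #1: r5=8-1=7
CMP r5, #4  (cmp 7,4)
BNE start: taken
after OR r6, r6, #7: r6=4|7=7
after XOR r0, r0, #19: r0=0^19=19
after AND r6, r6, #12: r6=7&12=4
after SUB r5, r5, #1: r5=7-1=6
CMP r5, #4  (cmp 6,4)
BNE start: taken
after OR r6, r6, #7: r6=4|7=7
after XOR r0, r0, #19: r0=19^19=0
after AND r6, r6, #12: r6=7&12=4
after SUB r5, r5, #1: r5=6-1=5
CMP r5, #4  (cmp 5,4)
BNE start: taken
after OR r6, r6, #7: r6=4|7=7
after XOR r0, r0, #19: r0=0^19=19
after AND r6, r6, #12: r6=7&12=4
after SUB r5, r5, #1: r5=5-1=4
CMP r5, #4  (cmp 4,4)
BNE start: not taken
after LSR r6, r0, #4: r6=19>>4=1
halt.

19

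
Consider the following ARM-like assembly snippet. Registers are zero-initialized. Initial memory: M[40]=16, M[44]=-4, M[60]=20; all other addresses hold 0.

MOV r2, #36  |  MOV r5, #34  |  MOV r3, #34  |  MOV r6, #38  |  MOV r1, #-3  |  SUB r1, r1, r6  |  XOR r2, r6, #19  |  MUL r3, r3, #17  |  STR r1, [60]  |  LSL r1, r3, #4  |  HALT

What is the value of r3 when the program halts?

578

after MOV r2, #36: r2=36
after MOV r5, #34: r5=34
after MOV r3, #34: r3=34
after MOV r6, #38: r6=38
after MOV r1, #-3: r1=-3
after SUB r1, r1, r6: r1=(-3)-38=-41
after XOR r2, r6, #19: r2=38^19=53
after MUL r3, r3, #17: r3=34*17=578
STR r1, [60] → M[60]=-41
after LSL r1, r3, #4: r1=578<<4=9248
halt.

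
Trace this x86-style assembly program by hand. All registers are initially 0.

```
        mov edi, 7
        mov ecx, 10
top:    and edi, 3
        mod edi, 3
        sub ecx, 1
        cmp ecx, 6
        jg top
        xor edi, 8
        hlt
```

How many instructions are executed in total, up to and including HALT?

after mov edi, 7: edi=7
after mov ecx, 10: ecx=10
after and edi, 3: edi=7&3=3
after mod edi, 3: edi=3%3=0
after sub ecx, 1: ecx=10-1=9
cmp ecx, 6  (cmp 9,6)
jg top: taken
after and edi, 3: edi=0&3=0
after mod edi, 3: edi=0%3=0
after sub ecx, 1: ecx=9-1=8
cmp ecx, 6  (cmp 8,6)
jg top: taken
after and edi, 3: edi=0&3=0
after mod edi, 3: edi=0%3=0
after sub ecx, 1: ecx=8-1=7
cmp ecx, 6  (cmp 7,6)
jg top: taken
after and edi, 3: edi=0&3=0
after mod edi, 3: edi=0%3=0
after sub ecx, 1: ecx=7-1=6
cmp ecx, 6  (cmp 6,6)
jg top: not taken
after xor edi, 8: edi=0^8=8
halt.
Total executed instructions: 24.

24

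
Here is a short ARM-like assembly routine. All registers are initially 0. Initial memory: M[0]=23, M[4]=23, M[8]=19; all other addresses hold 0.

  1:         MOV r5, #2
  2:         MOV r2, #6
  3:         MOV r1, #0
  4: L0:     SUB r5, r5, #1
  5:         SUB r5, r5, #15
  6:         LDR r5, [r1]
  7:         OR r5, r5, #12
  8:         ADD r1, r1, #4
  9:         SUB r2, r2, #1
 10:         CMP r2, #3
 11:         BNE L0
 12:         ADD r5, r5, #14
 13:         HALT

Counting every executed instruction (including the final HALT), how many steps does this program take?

29

after MOV r5, #2: r5=2
after MOV r2, #6: r2=6
after MOV r1, #0: r1=0
after SUB r5, r5, #1: r5=2-1=1
after SUB r5, r5, #15: r5=1-15=-14
after LDR r5, [r1]: r5=M[0]=23
after OR r5, r5, #12: r5=23|12=31
after ADD r1, r1, #4: r1=0+4=4
after SUB r2, r2, #1: r2=6-1=5
CMP r2, #3  (cmp 5,3)
BNE L0: taken
after SUB r5, r5, #1: r5=31-1=30
after SUB r5, r5, #15: r5=30-15=15
after LDR r5, [r1]: r5=M[4]=23
after OR r5, r5, #12: r5=23|12=31
after ADD r1, r1, #4: r1=4+4=8
after SUB r2, r2, #1: r2=5-1=4
CMP r2, #3  (cmp 4,3)
BNE L0: taken
after SUB r5, r5, #1: r5=31-1=30
after SUB r5, r5, #15: r5=30-15=15
after LDR r5, [r1]: r5=M[8]=19
after OR r5, r5, #12: r5=19|12=31
after ADD r1, r1, #4: r1=8+4=12
after SUB r2, r2, #1: r2=4-1=3
CMP r2, #3  (cmp 3,3)
BNE L0: not taken
after ADD r5, r5, #14: r5=31+14=45
halt.
Total executed instructions: 29.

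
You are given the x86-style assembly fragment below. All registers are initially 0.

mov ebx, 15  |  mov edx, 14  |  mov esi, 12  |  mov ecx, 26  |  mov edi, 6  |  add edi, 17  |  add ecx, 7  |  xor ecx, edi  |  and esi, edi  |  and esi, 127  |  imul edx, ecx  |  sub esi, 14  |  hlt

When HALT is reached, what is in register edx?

mov ebx, 15 → ebx=15
mov edx, 14 → edx=14
mov esi, 12 → esi=12
mov ecx, 26 → ecx=26
mov edi, 6 → edi=6
add edi, 17 → edi=6+17=23
add ecx, 7 → ecx=26+7=33
xor ecx, edi → ecx=33^23=54
and esi, edi → esi=12&23=4
and esi, 127 → esi=4&127=4
imul edx, ecx → edx=14*54=756
sub esi, 14 → esi=4-14=-10
halt.

756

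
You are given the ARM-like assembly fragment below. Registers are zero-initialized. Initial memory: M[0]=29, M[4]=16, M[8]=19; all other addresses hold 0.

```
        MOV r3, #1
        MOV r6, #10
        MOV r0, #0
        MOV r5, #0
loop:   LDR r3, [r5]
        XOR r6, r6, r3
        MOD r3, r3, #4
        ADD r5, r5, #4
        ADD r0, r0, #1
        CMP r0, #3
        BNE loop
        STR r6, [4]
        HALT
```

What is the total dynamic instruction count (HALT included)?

27

after MOV r3, #1: r3=1
after MOV r6, #10: r6=10
after MOV r0, #0: r0=0
after MOV r5, #0: r5=0
after LDR r3, [r5]: r3=M[0]=29
after XOR r6, r6, r3: r6=10^29=23
after MOD r3, r3, #4: r3=29%4=1
after ADD r5, r5, #4: r5=0+4=4
after ADD r0, r0, #1: r0=0+1=1
CMP r0, #3  (cmp 1,3)
BNE loop: taken
after LDR r3, [r5]: r3=M[4]=16
after XOR r6, r6, r3: r6=23^16=7
after MOD r3, r3, #4: r3=16%4=0
after ADD r5, r5, #4: r5=4+4=8
after ADD r0, r0, #1: r0=1+1=2
CMP r0, #3  (cmp 2,3)
BNE loop: taken
after LDR r3, [r5]: r3=M[8]=19
after XOR r6, r6, r3: r6=7^19=20
after MOD r3, r3, #4: r3=19%4=3
after ADD r5, r5, #4: r5=8+4=12
after ADD r0, r0, #1: r0=2+1=3
CMP r0, #3  (cmp 3,3)
BNE loop: not taken
STR r6, [4] → M[4]=20
halt.
Total executed instructions: 27.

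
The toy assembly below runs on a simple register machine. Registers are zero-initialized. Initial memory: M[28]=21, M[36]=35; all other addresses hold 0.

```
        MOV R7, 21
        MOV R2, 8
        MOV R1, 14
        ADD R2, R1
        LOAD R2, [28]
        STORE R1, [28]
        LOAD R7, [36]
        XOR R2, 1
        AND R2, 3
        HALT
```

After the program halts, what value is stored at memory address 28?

R7=21
R2=8
R1=14
R2=8+14=22
R2=M[28]=21
STORE R1, [28] → M[28]=14
R7=M[36]=35
R2=21^1=20
R2=20&3=0
halt.

14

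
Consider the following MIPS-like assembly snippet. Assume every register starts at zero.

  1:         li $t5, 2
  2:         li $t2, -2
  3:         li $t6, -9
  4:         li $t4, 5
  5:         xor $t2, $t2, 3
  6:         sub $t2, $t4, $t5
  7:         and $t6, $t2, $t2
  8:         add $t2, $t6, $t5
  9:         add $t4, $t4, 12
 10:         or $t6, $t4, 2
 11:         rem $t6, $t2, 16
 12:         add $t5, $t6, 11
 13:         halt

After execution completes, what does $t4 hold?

17

li $t5, 2 → $t5=2
li $t2, -2 → $t2=-2
li $t6, -9 → $t6=-9
li $t4, 5 → $t4=5
xor $t2, $t2, 3 → $t2=(-2)^3=-3
sub $t2, $t4, $t5 → $t2=5-2=3
and $t6, $t2, $t2 → $t6=3&3=3
add $t2, $t6, $t5 → $t2=3+2=5
add $t4, $t4, 12 → $t4=5+12=17
or $t6, $t4, 2 → $t6=17|2=19
rem $t6, $t2, 16 → $t6=5%16=5
add $t5, $t6, 11 → $t5=5+11=16
halt.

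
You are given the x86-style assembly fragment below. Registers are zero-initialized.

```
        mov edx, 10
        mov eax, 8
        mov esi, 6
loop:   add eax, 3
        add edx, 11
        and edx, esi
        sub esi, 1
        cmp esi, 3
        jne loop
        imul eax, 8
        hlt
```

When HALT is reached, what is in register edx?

after mov edx, 10: edx=10
after mov eax, 8: eax=8
after mov esi, 6: esi=6
after add eax, 3: eax=8+3=11
after add edx, 11: edx=10+11=21
after and edx, esi: edx=21&6=4
after sub esi, 1: esi=6-1=5
cmp esi, 3  (cmp 5,3)
jne loop: taken
after add eax, 3: eax=11+3=14
after add edx, 11: edx=4+11=15
after and edx, esi: edx=15&5=5
after sub esi, 1: esi=5-1=4
cmp esi, 3  (cmp 4,3)
jne loop: taken
after add eax, 3: eax=14+3=17
after add edx, 11: edx=5+11=16
after and edx, esi: edx=16&4=0
after sub esi, 1: esi=4-1=3
cmp esi, 3  (cmp 3,3)
jne loop: not taken
after imul eax, 8: eax=17*8=136
halt.

0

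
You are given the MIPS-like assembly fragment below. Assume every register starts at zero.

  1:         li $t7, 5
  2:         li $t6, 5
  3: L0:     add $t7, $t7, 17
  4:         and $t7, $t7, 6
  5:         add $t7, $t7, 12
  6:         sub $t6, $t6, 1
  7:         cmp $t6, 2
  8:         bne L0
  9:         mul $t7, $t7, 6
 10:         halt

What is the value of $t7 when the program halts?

li $t7, 5 → $t7=5
li $t6, 5 → $t6=5
add $t7, $t7, 17 → $t7=5+17=22
and $t7, $t7, 6 → $t7=22&6=6
add $t7, $t7, 12 → $t7=6+12=18
sub $t6, $t6, 1 → $t6=5-1=4
cmp $t6, 2  (cmp 4,2)
bne L0: taken
add $t7, $t7, 17 → $t7=18+17=35
and $t7, $t7, 6 → $t7=35&6=2
add $t7, $t7, 12 → $t7=2+12=14
sub $t6, $t6, 1 → $t6=4-1=3
cmp $t6, 2  (cmp 3,2)
bne L0: taken
add $t7, $t7, 17 → $t7=14+17=31
and $t7, $t7, 6 → $t7=31&6=6
add $t7, $t7, 12 → $t7=6+12=18
sub $t6, $t6, 1 → $t6=3-1=2
cmp $t6, 2  (cmp 2,2)
bne L0: not taken
mul $t7, $t7, 6 → $t7=18*6=108
halt.

108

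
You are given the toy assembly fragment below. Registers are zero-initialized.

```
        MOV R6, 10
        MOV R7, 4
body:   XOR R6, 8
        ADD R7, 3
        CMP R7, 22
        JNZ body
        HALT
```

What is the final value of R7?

22

R6=10
R7=4
R6=10^8=2
R7=4+3=7
CMP R7, 22  (cmp 7,22)
JNZ body: taken
R6=2^8=10
R7=7+3=10
CMP R7, 22  (cmp 10,22)
JNZ body: taken
R6=10^8=2
R7=10+3=13
CMP R7, 22  (cmp 13,22)
JNZ body: taken
R6=2^8=10
R7=13+3=16
CMP R7, 22  (cmp 16,22)
JNZ body: taken
R6=10^8=2
R7=16+3=19
CMP R7, 22  (cmp 19,22)
JNZ body: taken
R6=2^8=10
R7=19+3=22
CMP R7, 22  (cmp 22,22)
JNZ body: not taken
halt.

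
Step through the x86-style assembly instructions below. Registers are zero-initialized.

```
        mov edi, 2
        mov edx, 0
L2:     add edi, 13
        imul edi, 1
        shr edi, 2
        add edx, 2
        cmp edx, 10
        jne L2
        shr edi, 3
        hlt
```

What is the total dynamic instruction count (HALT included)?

mov edi, 2 → edi=2
mov edx, 0 → edx=0
add edi, 13 → edi=2+13=15
imul edi, 1 → edi=15*1=15
shr edi, 2 → edi=15>>2=3
add edx, 2 → edx=0+2=2
cmp edx, 10  (cmp 2,10)
jne L2: taken
add edi, 13 → edi=3+13=16
imul edi, 1 → edi=16*1=16
shr edi, 2 → edi=16>>2=4
add edx, 2 → edx=2+2=4
cmp edx, 10  (cmp 4,10)
jne L2: taken
add edi, 13 → edi=4+13=17
imul edi, 1 → edi=17*1=17
shr edi, 2 → edi=17>>2=4
add edx, 2 → edx=4+2=6
cmp edx, 10  (cmp 6,10)
jne L2: taken
add edi, 13 → edi=4+13=17
imul edi, 1 → edi=17*1=17
shr edi, 2 → edi=17>>2=4
add edx, 2 → edx=6+2=8
cmp edx, 10  (cmp 8,10)
jne L2: taken
add edi, 13 → edi=4+13=17
imul edi, 1 → edi=17*1=17
shr edi, 2 → edi=17>>2=4
add edx, 2 → edx=8+2=10
cmp edx, 10  (cmp 10,10)
jne L2: not taken
shr edi, 3 → edi=4>>3=0
halt.
Total executed instructions: 34.

34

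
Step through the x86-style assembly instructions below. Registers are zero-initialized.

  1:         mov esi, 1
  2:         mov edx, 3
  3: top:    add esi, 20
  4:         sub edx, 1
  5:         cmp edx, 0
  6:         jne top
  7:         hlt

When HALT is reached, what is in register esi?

mov esi, 1 → esi=1
mov edx, 3 → edx=3
add esi, 20 → esi=1+20=21
sub edx, 1 → edx=3-1=2
cmp edx, 0  (cmp 2,0)
jne top: taken
add esi, 20 → esi=21+20=41
sub edx, 1 → edx=2-1=1
cmp edx, 0  (cmp 1,0)
jne top: taken
add esi, 20 → esi=41+20=61
sub edx, 1 → edx=1-1=0
cmp edx, 0  (cmp 0,0)
jne top: not taken
halt.

61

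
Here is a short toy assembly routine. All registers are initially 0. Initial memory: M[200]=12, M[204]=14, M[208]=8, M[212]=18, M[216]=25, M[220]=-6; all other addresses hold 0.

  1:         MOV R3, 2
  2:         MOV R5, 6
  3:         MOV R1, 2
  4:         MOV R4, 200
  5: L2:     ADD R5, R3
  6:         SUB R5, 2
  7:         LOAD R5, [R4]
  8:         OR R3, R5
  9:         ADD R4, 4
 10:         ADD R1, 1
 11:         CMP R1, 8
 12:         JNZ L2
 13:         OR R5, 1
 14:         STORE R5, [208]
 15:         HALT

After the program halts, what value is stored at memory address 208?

R3=2
R5=6
R1=2
R4=200
R5=6+2=8
R5=8-2=6
R5=M[200]=12
R3=2|12=14
R4=200+4=204
R1=2+1=3
CMP R1, 8  (cmp 3,8)
JNZ L2: taken
R5=12+14=26
R5=26-2=24
R5=M[204]=14
R3=14|14=14
R4=204+4=208
R1=3+1=4
CMP R1, 8  (cmp 4,8)
JNZ L2: taken
R5=14+14=28
R5=28-2=26
R5=M[208]=8
R3=14|8=14
R4=208+4=212
R1=4+1=5
CMP R1, 8  (cmp 5,8)
JNZ L2: taken
R5=8+14=22
R5=22-2=20
R5=M[212]=18
R3=14|18=30
R4=212+4=216
R1=5+1=6
CMP R1, 8  (cmp 6,8)
JNZ L2: taken
R5=18+30=48
R5=48-2=46
R5=M[216]=25
R3=30|25=31
R4=216+4=220
R1=6+1=7
CMP R1, 8  (cmp 7,8)
JNZ L2: taken
R5=25+31=56
R5=56-2=54
R5=M[220]=-6
R3=31|(-6)=-1
R4=220+4=224
R1=7+1=8
CMP R1, 8  (cmp 8,8)
JNZ L2: not taken
R5=(-6)|1=-5
STORE R5, [208] → M[208]=-5
halt.

-5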